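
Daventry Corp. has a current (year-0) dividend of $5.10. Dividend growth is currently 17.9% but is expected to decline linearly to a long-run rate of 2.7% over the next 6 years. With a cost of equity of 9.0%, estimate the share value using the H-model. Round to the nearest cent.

$120.05

H-model: P₀ = D₀[(1+g_L) + H(g_S−g_L)]/(r−g_L), with H = 6/2 = 3.
P₀ = 5.10 × [(1+0.027) + 3×(0.179−0.027)] / (0.09−0.027)
   = 5.10 × 1.4830 / 0.063 = 120.0524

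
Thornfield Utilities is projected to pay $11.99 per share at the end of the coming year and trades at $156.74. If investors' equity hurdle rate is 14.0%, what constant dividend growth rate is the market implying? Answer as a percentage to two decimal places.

From P₀ = D₁/(r − g), the implied growth is g = r − D₁/P₀.
g = 0.14 − 11.99/156.74 = 0.14 − 0.07650 = 0.06350

6.35%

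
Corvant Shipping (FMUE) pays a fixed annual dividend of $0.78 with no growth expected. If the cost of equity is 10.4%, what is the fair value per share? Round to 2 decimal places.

$7.50

Zero-growth DDM (perpetuity): P₀ = D/r = 0.78 / 0.104 = 7.5000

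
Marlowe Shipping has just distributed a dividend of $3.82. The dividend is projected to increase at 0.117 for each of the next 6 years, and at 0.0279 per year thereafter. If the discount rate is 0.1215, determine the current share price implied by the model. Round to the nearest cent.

$63.55

Two-stage DDM. Project D₁…D_6 at 0.117, terminal growth 0.0279, discount at r = 0.1215.
D_1 = 4.2669
D_2 = 4.7662
D_3 = 5.3238
D_4 = 5.9467
D_5 = 6.6425
D_6 = 7.4196
Terminal value at t=6: TV = D_7/(r−g) = 7.6266/(0.1215−0.0279) = 81.4812
P₀ = 4.2669/(1+0.1215)^1 + 4.7662/(1+0.1215)^2 + 5.3238/(1+0.1215)^3 + 5.9467/(1+0.1215)^4 + 6.6425/(1+0.1215)^5 + 7.4196/(1+0.1215)^6 + 81.4812/(1+0.1215)^6 = 63.5510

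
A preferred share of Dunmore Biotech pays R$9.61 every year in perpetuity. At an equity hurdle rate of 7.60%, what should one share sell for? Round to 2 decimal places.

R$126.45

Zero-growth DDM (perpetuity): P₀ = D/r = 9.61 / 0.076 = 126.4474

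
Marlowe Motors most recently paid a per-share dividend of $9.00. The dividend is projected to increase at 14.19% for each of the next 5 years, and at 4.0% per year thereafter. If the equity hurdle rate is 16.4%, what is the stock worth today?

Two-stage DDM. Project D₁…D_5 at 0.1419, terminal growth 0.04, discount at r = 0.164.
D_1 = 10.2771
D_2 = 11.7354
D_3 = 13.4007
D_4 = 15.3022
D_5 = 17.4736
Terminal value at t=5: TV = D_6/(r−g) = 18.1726/(0.164−0.04) = 146.5529
P₀ = 10.2771/(1+0.164)^1 + 11.7354/(1+0.164)^2 + 13.4007/(1+0.164)^3 + 15.3022/(1+0.164)^4 + 17.4736/(1+0.164)^5 + 146.5529/(1+0.164)^5 = 111.0859

$111.09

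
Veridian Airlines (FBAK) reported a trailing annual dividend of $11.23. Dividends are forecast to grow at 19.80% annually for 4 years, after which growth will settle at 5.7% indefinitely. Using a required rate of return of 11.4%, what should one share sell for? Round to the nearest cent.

$332.58

Two-stage DDM. Project D₁…D_4 at 0.198, terminal growth 0.057, discount at r = 0.114.
D_1 = 13.4535
D_2 = 16.1173
D_3 = 19.3086
D_4 = 23.1317
Terminal value at t=4: TV = D_5/(r−g) = 24.4502/(0.114−0.057) = 428.9505
P₀ = 13.4535/(1+0.114)^1 + 16.1173/(1+0.114)^2 + 19.3086/(1+0.114)^3 + 23.1317/(1+0.114)^4 + 428.9505/(1+0.114)^4 = 332.5772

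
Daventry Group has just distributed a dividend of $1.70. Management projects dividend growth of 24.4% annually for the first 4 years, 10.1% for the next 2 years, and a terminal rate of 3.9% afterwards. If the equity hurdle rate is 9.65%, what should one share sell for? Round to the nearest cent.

$66.39

Three-stage DDM. Project D₁…D_6; terminal Gordon value at t=6 with g = 0.039; discount at r = 0.0965.
D_1 = 2.1148
D_2 = 2.6308
D_3 = 3.2727
D_4 = 4.0713
D_5 = 4.4825
D_6 = 4.9352
TV_6 = 5.1277/(0.0965−0.039) = 89.1770
P₀ = Σ Dₜ/(1+r)ᵗ + TV_6/(1+r)^6 = 66.3931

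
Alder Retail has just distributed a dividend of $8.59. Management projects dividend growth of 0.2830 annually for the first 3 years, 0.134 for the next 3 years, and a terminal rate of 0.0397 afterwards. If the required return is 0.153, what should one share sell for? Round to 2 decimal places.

Three-stage DDM. Project D₁…D_6; terminal Gordon value at t=6 with g = 0.0397; discount at r = 0.153.
D_1 = 11.0210
D_2 = 14.1399
D_3 = 18.1415
D_4 = 20.5725
D_5 = 23.3292
D_6 = 26.4553
TV_6 = 27.5056/(0.153−0.0397) = 242.7674
P₀ = Σ Dₜ/(1+r)ᵗ + TV_6/(1+r)^6 = 169.7064

$169.71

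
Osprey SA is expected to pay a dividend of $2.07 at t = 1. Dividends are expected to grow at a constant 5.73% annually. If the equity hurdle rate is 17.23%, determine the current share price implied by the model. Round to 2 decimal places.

Gordon growth model: P₀ = D₁/(r − g), with D₁ = 2.07 given directly.
P₀ = 2.0700 / (0.1723 − 0.0573) = 2.0700 / 0.115 = 18.0000

$18.00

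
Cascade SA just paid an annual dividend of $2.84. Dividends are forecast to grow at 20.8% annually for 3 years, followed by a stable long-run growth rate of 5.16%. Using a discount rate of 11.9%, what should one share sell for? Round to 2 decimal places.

Two-stage DDM. Project D₁…D_3 at 0.208, terminal growth 0.0516, discount at r = 0.119.
D_1 = 3.4307
D_2 = 4.1443
D_3 = 5.0063
Terminal value at t=3: TV = D_4/(r−g) = 5.2647/(0.119−0.0516) = 78.1106
P₀ = 3.4307/(1+0.119)^1 + 4.1443/(1+0.119)^2 + 5.0063/(1+0.119)^3 + 78.1106/(1+0.119)^3 = 65.6953

$65.70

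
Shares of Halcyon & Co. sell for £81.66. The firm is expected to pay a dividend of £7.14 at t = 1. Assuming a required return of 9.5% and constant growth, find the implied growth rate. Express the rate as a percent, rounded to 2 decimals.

0.76%

From P₀ = D₁/(r − g), the implied growth is g = r − D₁/P₀.
g = 0.095 − 7.14/81.66 = 0.095 − 0.08744 = 0.00756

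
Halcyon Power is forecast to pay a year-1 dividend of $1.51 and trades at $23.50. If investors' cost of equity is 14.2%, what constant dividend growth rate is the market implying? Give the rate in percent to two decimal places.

7.77%

From P₀ = D₁/(r − g), the implied growth is g = r − D₁/P₀.
g = 0.142 − 1.51/23.50 = 0.142 − 0.06426 = 0.07774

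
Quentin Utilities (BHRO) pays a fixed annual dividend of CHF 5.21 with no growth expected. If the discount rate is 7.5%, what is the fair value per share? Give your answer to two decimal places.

Zero-growth DDM (perpetuity): P₀ = D/r = 5.21 / 0.075 = 69.4667

CHF 69.47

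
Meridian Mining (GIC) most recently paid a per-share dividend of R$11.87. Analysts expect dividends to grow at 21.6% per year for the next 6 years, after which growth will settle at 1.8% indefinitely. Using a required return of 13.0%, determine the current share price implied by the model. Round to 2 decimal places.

R$260.33

Two-stage DDM. Project D₁…D_6 at 0.216, terminal growth 0.018, discount at r = 0.13.
D_1 = 14.4339
D_2 = 17.5516
D_3 = 21.3428
D_4 = 25.9528
D_5 = 31.5587
D_6 = 38.3753
Terminal value at t=6: TV = D_7/(r−g) = 39.0661/(0.13−0.018) = 348.8044
P₀ = 14.4339/(1+0.13)^1 + 17.5516/(1+0.13)^2 + 21.3428/(1+0.13)^3 + 25.9528/(1+0.13)^4 + 31.5587/(1+0.13)^5 + 38.3753/(1+0.13)^6 + 348.8044/(1+0.13)^6 = 260.3263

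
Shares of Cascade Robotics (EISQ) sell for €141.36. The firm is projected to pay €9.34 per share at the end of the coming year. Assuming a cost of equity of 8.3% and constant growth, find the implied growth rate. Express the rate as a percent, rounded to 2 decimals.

1.69%

From P₀ = D₁/(r − g), the implied growth is g = r − D₁/P₀.
g = 0.083 − 9.34/141.36 = 0.083 − 0.06607 = 0.01693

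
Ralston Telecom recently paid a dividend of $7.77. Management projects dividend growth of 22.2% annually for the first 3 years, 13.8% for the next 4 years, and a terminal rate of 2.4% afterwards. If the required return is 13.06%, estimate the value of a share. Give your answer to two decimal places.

$163.91

Three-stage DDM. Project D₁…D_7; terminal Gordon value at t=7 with g = 0.024; discount at r = 0.1306.
D_1 = 9.4949
D_2 = 11.6028
D_3 = 14.1786
D_4 = 16.1353
D_5 = 18.3620
D_6 = 20.8959
D_7 = 23.7796
TV_7 = 24.3503/(0.1306−0.024) = 228.4265
P₀ = Σ Dₜ/(1+r)ᵗ + TV_7/(1+r)^7 = 163.9109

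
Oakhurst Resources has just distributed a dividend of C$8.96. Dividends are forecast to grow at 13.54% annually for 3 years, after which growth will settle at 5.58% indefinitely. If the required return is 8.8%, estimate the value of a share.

C$363.17

Two-stage DDM. Project D₁…D_3 at 0.1354, terminal growth 0.0558, discount at r = 0.088.
D_1 = 10.1732
D_2 = 11.5506
D_3 = 13.1146
Terminal value at t=3: TV = D_4/(r−g) = 13.8464/(0.088−0.0558) = 430.0119
P₀ = 10.1732/(1+0.088)^1 + 11.5506/(1+0.088)^2 + 13.1146/(1+0.088)^3 + 430.0119/(1+0.088)^3 = 363.1735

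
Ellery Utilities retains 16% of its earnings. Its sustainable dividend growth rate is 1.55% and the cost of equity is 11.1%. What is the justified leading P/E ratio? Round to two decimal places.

8.80

Payout ratio b = 1 − 0.16 = 0.84.
Justified leading P/E = b/(r−g) = 0.84/(0.111−0.0155) = 8.7958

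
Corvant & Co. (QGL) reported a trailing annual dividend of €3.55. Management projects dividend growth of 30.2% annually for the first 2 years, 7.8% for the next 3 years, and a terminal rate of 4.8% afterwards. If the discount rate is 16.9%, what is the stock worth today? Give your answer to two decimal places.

€49.53

Three-stage DDM. Project D₁…D_5; terminal Gordon value at t=5 with g = 0.048; discount at r = 0.169.
D_1 = 4.6221
D_2 = 6.0180
D_3 = 6.4874
D_4 = 6.9934
D_5 = 7.5389
TV_5 = 7.9007/(0.169−0.048) = 65.2954
P₀ = Σ Dₜ/(1+r)ᵗ + TV_5/(1+r)^5 = 49.5262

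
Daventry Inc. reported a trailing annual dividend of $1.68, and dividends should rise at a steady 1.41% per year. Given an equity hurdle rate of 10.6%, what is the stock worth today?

$18.54

Gordon growth model: P₀ = D₁/(r − g). D₁ = 1.68 × (1 + 0.0141) = 1.7037.
P₀ = 1.7037 / (0.106 − 0.0141) = 1.7037 / 0.0919 = 18.5385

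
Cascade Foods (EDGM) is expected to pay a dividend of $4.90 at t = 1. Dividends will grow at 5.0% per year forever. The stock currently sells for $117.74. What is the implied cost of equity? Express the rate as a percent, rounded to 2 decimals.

9.16%

Rearranging the constant-growth DDM: r = D₁/P₀ + g.
r = 4.9000 / 117.74 + 0.05 = 0.04162 + 0.05 = 0.09162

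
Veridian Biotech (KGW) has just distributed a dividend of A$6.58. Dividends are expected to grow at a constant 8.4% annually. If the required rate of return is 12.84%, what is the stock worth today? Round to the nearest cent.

A$160.65

Gordon growth model: P₀ = D₁/(r − g). D₁ = 6.58 × (1 + 0.084) = 7.1327.
P₀ = 7.1327 / (0.1284 − 0.084) = 7.1327 / 0.0444 = 160.6468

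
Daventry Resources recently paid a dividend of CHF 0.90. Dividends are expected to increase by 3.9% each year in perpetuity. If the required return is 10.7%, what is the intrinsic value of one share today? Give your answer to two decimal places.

Gordon growth model: P₀ = D₁/(r − g). D₁ = 0.90 × (1 + 0.039) = 0.9351.
P₀ = 0.9351 / (0.107 − 0.039) = 0.9351 / 0.068 = 13.7515

CHF 13.75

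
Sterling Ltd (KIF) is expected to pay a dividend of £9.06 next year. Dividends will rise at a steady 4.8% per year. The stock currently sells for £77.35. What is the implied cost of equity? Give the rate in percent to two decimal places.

16.51%

Rearranging the constant-growth DDM: r = D₁/P₀ + g.
r = 9.0600 / 77.35 + 0.048 = 0.11713 + 0.048 = 0.16513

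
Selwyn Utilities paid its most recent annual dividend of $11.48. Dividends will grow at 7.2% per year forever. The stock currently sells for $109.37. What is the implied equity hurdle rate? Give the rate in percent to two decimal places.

Rearranging the constant-growth DDM: r = D₁/P₀ + g.
D₁ = 11.48 × (1 + 0.072) = 12.3066.
r = 12.3066 / 109.37 + 0.072 = 0.11252 + 0.072 = 0.18452

18.45%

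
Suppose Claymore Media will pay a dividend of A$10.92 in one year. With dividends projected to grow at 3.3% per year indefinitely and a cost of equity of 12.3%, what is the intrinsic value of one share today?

A$121.33

Gordon growth model: P₀ = D₁/(r − g), with D₁ = 10.92 given directly.
P₀ = 10.9200 / (0.123 − 0.033) = 10.9200 / 0.09 = 121.3333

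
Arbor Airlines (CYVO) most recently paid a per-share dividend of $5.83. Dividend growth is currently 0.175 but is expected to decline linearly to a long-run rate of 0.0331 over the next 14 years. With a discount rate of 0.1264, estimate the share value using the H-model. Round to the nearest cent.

H-model: P₀ = D₀[(1+g_L) + H(g_S−g_L)]/(r−g_L), with H = 14/2 = 7.
P₀ = 5.83 × [(1+0.0331) + 7×(0.175−0.0331)] / (0.1264−0.0331)
   = 5.83 × 2.0264 / 0.0933 = 126.6229

$126.62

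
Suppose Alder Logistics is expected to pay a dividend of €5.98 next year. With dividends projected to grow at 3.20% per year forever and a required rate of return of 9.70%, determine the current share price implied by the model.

€92.00

Gordon growth model: P₀ = D₁/(r − g), with D₁ = 5.98 given directly.
P₀ = 5.9800 / (0.097 − 0.032) = 5.9800 / 0.065 = 92.0000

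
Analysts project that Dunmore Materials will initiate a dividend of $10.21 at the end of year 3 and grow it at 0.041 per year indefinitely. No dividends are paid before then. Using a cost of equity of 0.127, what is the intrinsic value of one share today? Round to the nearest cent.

$93.47

Deferred-dividend DDM. At t=2 the remaining stream is a growing perpetuity with first payment D_3 = 10.21.
V_2 = D_3/(r−g) = 10.21/(0.127−0.041) = 118.7209
P₀ = V_2/(1+r)^2 = 118.7209/(1+0.127)^2 = 93.4716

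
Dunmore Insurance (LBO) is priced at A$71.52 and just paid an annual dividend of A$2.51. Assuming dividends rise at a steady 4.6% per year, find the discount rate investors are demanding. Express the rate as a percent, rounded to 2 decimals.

Rearranging the constant-growth DDM: r = D₁/P₀ + g.
D₁ = 2.51 × (1 + 0.046) = 2.6255.
r = 2.6255 / 71.52 + 0.046 = 0.03671 + 0.046 = 0.08271

8.27%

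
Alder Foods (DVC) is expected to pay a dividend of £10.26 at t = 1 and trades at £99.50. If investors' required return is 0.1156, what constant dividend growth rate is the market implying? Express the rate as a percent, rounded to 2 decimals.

From P₀ = D₁/(r − g), the implied growth is g = r − D₁/P₀.
g = 0.1156 − 10.26/99.50 = 0.1156 − 0.10312 = 0.01248

1.25%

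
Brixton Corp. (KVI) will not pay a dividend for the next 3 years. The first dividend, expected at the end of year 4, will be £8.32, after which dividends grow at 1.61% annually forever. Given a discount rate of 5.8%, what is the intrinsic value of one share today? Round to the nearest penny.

Deferred-dividend DDM. At t=3 the remaining stream is a growing perpetuity with first payment D_4 = 8.32.
V_3 = D_4/(r−g) = 8.32/(0.058−0.0161) = 198.5680
P₀ = V_3/(1+r)^3 = 198.5680/(1+0.058)^3 = 167.6688

£167.67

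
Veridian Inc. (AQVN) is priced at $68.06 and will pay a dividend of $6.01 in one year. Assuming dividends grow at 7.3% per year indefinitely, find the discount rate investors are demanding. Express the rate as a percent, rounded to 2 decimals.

16.13%

Rearranging the constant-growth DDM: r = D₁/P₀ + g.
r = 6.0100 / 68.06 + 0.073 = 0.08830 + 0.073 = 0.16130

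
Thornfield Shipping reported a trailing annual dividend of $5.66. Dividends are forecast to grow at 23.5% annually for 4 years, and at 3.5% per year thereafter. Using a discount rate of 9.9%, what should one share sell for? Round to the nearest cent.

$176.53

Two-stage DDM. Project D₁…D_4 at 0.235, terminal growth 0.035, discount at r = 0.099.
D_1 = 6.9901
D_2 = 8.6328
D_3 = 10.6615
D_4 = 13.1669
Terminal value at t=4: TV = D_5/(r−g) = 13.6278/(0.099−0.035) = 212.9338
P₀ = 6.9901/(1+0.099)^1 + 8.6328/(1+0.099)^2 + 10.6615/(1+0.099)^3 + 13.1669/(1+0.099)^4 + 212.9338/(1+0.099)^4 = 176.5326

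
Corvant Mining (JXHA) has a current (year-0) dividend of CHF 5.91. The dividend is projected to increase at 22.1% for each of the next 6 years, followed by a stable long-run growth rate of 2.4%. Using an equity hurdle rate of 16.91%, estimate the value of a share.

CHF 95.52

Two-stage DDM. Project D₁…D_6 at 0.221, terminal growth 0.024, discount at r = 0.1691.
D_1 = 7.2161
D_2 = 8.8109
D_3 = 10.7581
D_4 = 13.1356
D_5 = 16.0386
D_6 = 19.5831
Terminal value at t=6: TV = D_7/(r−g) = 20.0531/(0.1691−0.024) = 138.2019
P₀ = 7.2161/(1+0.1691)^1 + 8.8109/(1+0.1691)^2 + 10.7581/(1+0.1691)^3 + 13.1356/(1+0.1691)^4 + 16.0386/(1+0.1691)^5 + 19.5831/(1+0.1691)^6 + 138.2019/(1+0.1691)^6 = 95.5216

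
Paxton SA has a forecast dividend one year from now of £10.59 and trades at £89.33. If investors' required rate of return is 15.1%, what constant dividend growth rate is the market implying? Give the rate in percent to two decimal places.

3.25%

From P₀ = D₁/(r − g), the implied growth is g = r − D₁/P₀.
g = 0.151 − 10.59/89.33 = 0.151 − 0.11855 = 0.03245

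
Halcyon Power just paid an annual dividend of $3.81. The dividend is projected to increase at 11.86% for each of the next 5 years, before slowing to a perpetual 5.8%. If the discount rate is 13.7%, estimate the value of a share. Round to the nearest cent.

Two-stage DDM. Project D₁…D_5 at 0.1186, terminal growth 0.058, discount at r = 0.137.
D_1 = 4.2619
D_2 = 4.7673
D_3 = 5.3327
D_4 = 5.9652
D_5 = 6.6727
Terminal value at t=5: TV = D_6/(r−g) = 7.0597/(0.137−0.058) = 89.3630
P₀ = 4.2619/(1+0.137)^1 + 4.7673/(1+0.137)^2 + 5.3327/(1+0.137)^3 + 5.9652/(1+0.137)^4 + 6.6727/(1+0.137)^5 + 89.3630/(1+0.137)^5 = 65.1727

$65.17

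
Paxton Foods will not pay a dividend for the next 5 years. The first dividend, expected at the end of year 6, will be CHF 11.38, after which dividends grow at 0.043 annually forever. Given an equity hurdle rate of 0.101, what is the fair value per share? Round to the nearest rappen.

CHF 121.28

Deferred-dividend DDM. At t=5 the remaining stream is a growing perpetuity with first payment D_6 = 11.38.
V_5 = D_6/(r−g) = 11.38/(0.101−0.043) = 196.2069
P₀ = V_5/(1+r)^5 = 196.2069/(1+0.101)^5 = 121.2768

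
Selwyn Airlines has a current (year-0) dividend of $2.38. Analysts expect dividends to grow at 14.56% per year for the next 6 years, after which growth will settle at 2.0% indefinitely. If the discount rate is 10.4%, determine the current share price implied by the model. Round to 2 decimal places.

$52.37

Two-stage DDM. Project D₁…D_6 at 0.1456, terminal growth 0.02, discount at r = 0.104.
D_1 = 2.7265
D_2 = 3.1235
D_3 = 3.5783
D_4 = 4.0993
D_5 = 4.6962
D_6 = 5.3799
Terminal value at t=6: TV = D_7/(r−g) = 5.4875/(0.104−0.02) = 65.3275
P₀ = 2.7265/(1+0.104)^1 + 3.1235/(1+0.104)^2 + 3.5783/(1+0.104)^3 + 4.0993/(1+0.104)^4 + 4.6962/(1+0.104)^5 + 5.3799/(1+0.104)^6 + 65.3275/(1+0.104)^6 = 52.3674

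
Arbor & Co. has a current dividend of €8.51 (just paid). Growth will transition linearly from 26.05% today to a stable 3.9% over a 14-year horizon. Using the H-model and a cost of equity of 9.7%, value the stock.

€379.94

H-model: P₀ = D₀[(1+g_L) + H(g_S−g_L)]/(r−g_L), with H = 14/2 = 7.
P₀ = 8.51 × [(1+0.039) + 7×(0.2605−0.039)] / (0.097−0.039)
   = 8.51 × 2.5895 / 0.058 = 379.9422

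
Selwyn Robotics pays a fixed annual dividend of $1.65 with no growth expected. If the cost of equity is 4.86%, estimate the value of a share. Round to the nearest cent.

Zero-growth DDM (perpetuity): P₀ = D/r = 1.65 / 0.0486 = 33.9506

$33.95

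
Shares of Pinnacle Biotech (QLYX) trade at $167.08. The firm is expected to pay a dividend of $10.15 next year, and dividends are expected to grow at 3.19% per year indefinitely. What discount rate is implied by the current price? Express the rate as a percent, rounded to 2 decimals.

Rearranging the constant-growth DDM: r = D₁/P₀ + g.
r = 10.1500 / 167.08 + 0.0319 = 0.06075 + 0.0319 = 0.09265

9.26%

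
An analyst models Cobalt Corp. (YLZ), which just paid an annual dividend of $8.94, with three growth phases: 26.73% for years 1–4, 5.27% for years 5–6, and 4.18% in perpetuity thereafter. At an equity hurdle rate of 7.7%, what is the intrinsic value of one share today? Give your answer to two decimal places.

$572.36

Three-stage DDM. Project D₁…D_6; terminal Gordon value at t=6 with g = 0.0418; discount at r = 0.077.
D_1 = 11.3297
D_2 = 14.3581
D_3 = 18.1960
D_4 = 23.0598
D_5 = 24.2750
D_6 = 25.5543
TV_6 = 26.6225/(0.077−0.0418) = 756.3211
P₀ = Σ Dₜ/(1+r)ᵗ + TV_6/(1+r)^6 = 572.3620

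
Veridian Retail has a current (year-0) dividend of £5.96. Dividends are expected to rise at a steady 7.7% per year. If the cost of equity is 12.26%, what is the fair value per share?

Gordon growth model: P₀ = D₁/(r − g). D₁ = 5.96 × (1 + 0.077) = 6.4189.
P₀ = 6.4189 / (0.1226 − 0.077) = 6.4189 / 0.0456 = 140.7658

£140.77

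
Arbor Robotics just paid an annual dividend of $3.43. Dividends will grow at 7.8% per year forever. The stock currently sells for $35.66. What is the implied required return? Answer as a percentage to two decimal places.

18.17%

Rearranging the constant-growth DDM: r = D₁/P₀ + g.
D₁ = 3.43 × (1 + 0.078) = 3.6975.
r = 3.6975 / 35.66 + 0.078 = 0.10369 + 0.078 = 0.18169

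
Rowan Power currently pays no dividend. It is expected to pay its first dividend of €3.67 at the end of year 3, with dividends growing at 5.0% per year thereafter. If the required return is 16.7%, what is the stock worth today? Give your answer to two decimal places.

€23.03

Deferred-dividend DDM. At t=2 the remaining stream is a growing perpetuity with first payment D_3 = 3.67.
V_2 = D_3/(r−g) = 3.67/(0.167−0.05) = 31.3675
P₀ = V_2/(1+r)^2 = 31.3675/(1+0.167)^2 = 23.0324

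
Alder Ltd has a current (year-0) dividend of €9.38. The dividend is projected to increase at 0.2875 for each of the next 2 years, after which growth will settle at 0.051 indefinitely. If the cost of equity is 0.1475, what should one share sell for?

€150.94

Two-stage DDM. Project D₁…D_2 at 0.2875, terminal growth 0.051, discount at r = 0.1475.
D_1 = 12.0768
D_2 = 15.5488
Terminal value at t=2: TV = D_3/(r−g) = 16.3418/(0.1475−0.051) = 169.3451
P₀ = 12.0768/(1+0.1475)^1 + 15.5488/(1+0.1475)^2 + 169.3451/(1+0.1475)^2 = 150.9406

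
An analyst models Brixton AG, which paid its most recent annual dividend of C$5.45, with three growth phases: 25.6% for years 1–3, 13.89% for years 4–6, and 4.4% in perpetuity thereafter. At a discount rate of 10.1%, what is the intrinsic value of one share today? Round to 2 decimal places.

Three-stage DDM. Project D₁…D_6; terminal Gordon value at t=6 with g = 0.044; discount at r = 0.101.
D_1 = 6.8452
D_2 = 8.5976
D_3 = 10.7985
D_4 = 12.2985
D_5 = 14.0067
D_6 = 15.9523
TV_6 = 16.6542/(0.101−0.044) = 292.1782
P₀ = Σ Dₜ/(1+r)ᵗ + TV_6/(1+r)^6 = 211.4139

C$211.41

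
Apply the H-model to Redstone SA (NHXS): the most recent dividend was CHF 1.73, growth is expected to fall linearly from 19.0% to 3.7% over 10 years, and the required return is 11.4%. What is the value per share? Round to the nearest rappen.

CHF 40.49

H-model: P₀ = D₀[(1+g_L) + H(g_S−g_L)]/(r−g_L), with H = 10/2 = 5.
P₀ = 1.73 × [(1+0.037) + 5×(0.19−0.037)] / (0.114−0.037)
   = 1.73 × 1.8020 / 0.077 = 40.4865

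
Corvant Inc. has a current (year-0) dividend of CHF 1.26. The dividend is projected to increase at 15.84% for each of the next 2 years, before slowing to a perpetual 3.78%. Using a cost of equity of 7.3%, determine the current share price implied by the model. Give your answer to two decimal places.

Two-stage DDM. Project D₁…D_2 at 0.1584, terminal growth 0.0378, discount at r = 0.073.
D_1 = 1.4596
D_2 = 1.6908
Terminal value at t=2: TV = D_3/(r−g) = 1.7547/(0.073−0.0378) = 49.8493
P₀ = 1.4596/(1+0.073)^1 + 1.6908/(1+0.073)^2 + 49.8493/(1+0.073)^2 = 46.1260

CHF 46.13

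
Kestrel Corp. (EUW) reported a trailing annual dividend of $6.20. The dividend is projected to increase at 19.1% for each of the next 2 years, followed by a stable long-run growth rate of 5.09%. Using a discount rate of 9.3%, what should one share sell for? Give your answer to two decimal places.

Two-stage DDM. Project D₁…D_2 at 0.191, terminal growth 0.0509, discount at r = 0.093.
D_1 = 7.3842
D_2 = 8.7946
Terminal value at t=2: TV = D_3/(r−g) = 9.2422/(0.093−0.0509) = 219.5303
P₀ = 7.3842/(1+0.093)^1 + 8.7946/(1+0.093)^2 + 219.5303/(1+0.093)^2 = 197.8789

$197.88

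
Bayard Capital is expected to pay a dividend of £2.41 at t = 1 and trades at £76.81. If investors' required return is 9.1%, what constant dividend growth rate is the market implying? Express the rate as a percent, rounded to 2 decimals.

From P₀ = D₁/(r − g), the implied growth is g = r − D₁/P₀.
g = 0.091 − 2.41/76.81 = 0.091 − 0.03138 = 0.05962

5.96%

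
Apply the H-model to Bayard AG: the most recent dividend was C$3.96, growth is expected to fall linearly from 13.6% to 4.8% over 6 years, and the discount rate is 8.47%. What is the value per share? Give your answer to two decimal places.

H-model: P₀ = D₀[(1+g_L) + H(g_S−g_L)]/(r−g_L), with H = 6/2 = 3.
P₀ = 3.96 × [(1+0.048) + 3×(0.136−0.048)] / (0.0847−0.048)
   = 3.96 × 1.3120 / 0.0367 = 141.5673

C$141.57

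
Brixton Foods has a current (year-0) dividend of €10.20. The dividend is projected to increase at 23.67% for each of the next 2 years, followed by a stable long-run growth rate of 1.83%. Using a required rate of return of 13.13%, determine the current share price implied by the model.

Two-stage DDM. Project D₁…D_2 at 0.2367, terminal growth 0.0183, discount at r = 0.1313.
D_1 = 12.6143
D_2 = 15.6002
Terminal value at t=2: TV = D_3/(r−g) = 15.8856/(0.1313−0.0183) = 140.5809
P₀ = 12.6143/(1+0.1313)^1 + 15.6002/(1+0.1313)^2 + 140.5809/(1+0.1313)^2 = 133.1820

€133.18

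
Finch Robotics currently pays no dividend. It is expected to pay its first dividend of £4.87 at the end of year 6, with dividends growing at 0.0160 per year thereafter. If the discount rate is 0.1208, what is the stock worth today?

£26.27

Deferred-dividend DDM. At t=5 the remaining stream is a growing perpetuity with first payment D_6 = 4.87.
V_5 = D_6/(r−g) = 4.87/(0.1208−0.016) = 46.4695
P₀ = V_5/(1+r)^5 = 46.4695/(1+0.1208)^5 = 26.2741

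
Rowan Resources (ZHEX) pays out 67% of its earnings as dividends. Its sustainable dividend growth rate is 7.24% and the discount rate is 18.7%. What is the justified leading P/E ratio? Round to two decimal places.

Justified leading P/E = b/(r−g) = 0.67/(0.187−0.0724) = 5.8464

5.85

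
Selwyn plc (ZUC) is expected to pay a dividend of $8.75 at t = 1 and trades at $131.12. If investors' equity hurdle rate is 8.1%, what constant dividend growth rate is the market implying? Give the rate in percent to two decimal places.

1.43%

From P₀ = D₁/(r − g), the implied growth is g = r − D₁/P₀.
g = 0.081 − 8.75/131.12 = 0.081 − 0.06673 = 0.01427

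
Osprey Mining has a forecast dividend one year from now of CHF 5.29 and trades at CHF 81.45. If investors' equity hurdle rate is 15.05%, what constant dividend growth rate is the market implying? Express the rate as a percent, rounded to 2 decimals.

From P₀ = D₁/(r − g), the implied growth is g = r − D₁/P₀.
g = 0.1505 − 5.29/81.45 = 0.1505 − 0.06495 = 0.08555

8.56%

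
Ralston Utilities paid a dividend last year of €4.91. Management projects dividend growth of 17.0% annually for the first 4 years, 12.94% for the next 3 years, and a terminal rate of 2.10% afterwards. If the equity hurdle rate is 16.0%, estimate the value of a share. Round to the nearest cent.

€68.97

Three-stage DDM. Project D₁…D_7; terminal Gordon value at t=7 with g = 0.021; discount at r = 0.16.
D_1 = 5.7447
D_2 = 6.7213
D_3 = 7.8639
D_4 = 9.2008
D_5 = 10.3914
D_6 = 11.7360
D_7 = 13.2547
TV_7 = 13.5330/(0.16−0.021) = 97.3597
P₀ = Σ Dₜ/(1+r)ᵗ + TV_7/(1+r)^7 = 68.9700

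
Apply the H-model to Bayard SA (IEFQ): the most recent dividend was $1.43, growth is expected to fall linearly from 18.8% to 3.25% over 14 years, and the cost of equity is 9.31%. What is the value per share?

H-model: P₀ = D₀[(1+g_L) + H(g_S−g_L)]/(r−g_L), with H = 14/2 = 7.
P₀ = 1.43 × [(1+0.0325) + 7×(0.188−0.0325)] / (0.0931−0.0325)
   = 1.43 × 2.1210 / 0.0606 = 50.0500

$50.05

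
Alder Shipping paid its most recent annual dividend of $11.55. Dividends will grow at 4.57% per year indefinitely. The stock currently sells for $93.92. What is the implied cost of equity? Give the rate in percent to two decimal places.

17.43%

Rearranging the constant-growth DDM: r = D₁/P₀ + g.
D₁ = 11.55 × (1 + 0.0457) = 12.0778.
r = 12.0778 / 93.92 + 0.0457 = 0.12860 + 0.0457 = 0.17430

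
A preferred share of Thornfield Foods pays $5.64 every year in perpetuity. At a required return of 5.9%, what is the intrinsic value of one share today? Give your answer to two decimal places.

Zero-growth DDM (perpetuity): P₀ = D/r = 5.64 / 0.059 = 95.5932

$95.59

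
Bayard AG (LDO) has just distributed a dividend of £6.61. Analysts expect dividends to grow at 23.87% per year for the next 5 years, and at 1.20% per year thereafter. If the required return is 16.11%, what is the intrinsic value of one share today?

Two-stage DDM. Project D₁…D_5 at 0.2387, terminal growth 0.012, discount at r = 0.1611.
D_1 = 8.1878
D_2 = 10.1422
D_3 = 12.5632
D_4 = 15.5620
D_5 = 19.2767
Terminal value at t=5: TV = D_6/(r−g) = 19.5080/(0.1611−0.012) = 130.8383
P₀ = 8.1878/(1+0.1611)^1 + 10.1422/(1+0.1611)^2 + 12.5632/(1+0.1611)^3 + 15.5620/(1+0.1611)^4 + 19.2767/(1+0.1611)^5 + 130.8383/(1+0.1611)^5 = 102.2967

£102.30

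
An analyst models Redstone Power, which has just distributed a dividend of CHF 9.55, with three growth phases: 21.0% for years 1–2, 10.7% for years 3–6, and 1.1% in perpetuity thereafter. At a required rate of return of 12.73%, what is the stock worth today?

Three-stage DDM. Project D₁…D_6; terminal Gordon value at t=6 with g = 0.011; discount at r = 0.1273.
D_1 = 11.5555
D_2 = 13.9822
D_3 = 15.4782
D_4 = 17.1344
D_5 = 18.9678
D_6 = 20.9974
TV_6 = 21.2283/(0.1273−0.011) = 182.5307
P₀ = Σ Dₜ/(1+r)ᵗ + TV_6/(1+r)^6 = 152.2580

CHF 152.26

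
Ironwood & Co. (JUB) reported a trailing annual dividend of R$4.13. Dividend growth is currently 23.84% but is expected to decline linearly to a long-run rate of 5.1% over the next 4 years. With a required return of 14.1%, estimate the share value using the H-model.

R$65.43

H-model: P₀ = D₀[(1+g_L) + H(g_S−g_L)]/(r−g_L), with H = 4/2 = 2.
P₀ = 4.13 × [(1+0.051) + 2×(0.2384−0.051)] / (0.141−0.051)
   = 4.13 × 1.4258 / 0.09 = 65.4284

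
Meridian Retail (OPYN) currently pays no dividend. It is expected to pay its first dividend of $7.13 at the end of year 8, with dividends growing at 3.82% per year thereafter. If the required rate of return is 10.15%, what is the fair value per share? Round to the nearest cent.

Deferred-dividend DDM. At t=7 the remaining stream is a growing perpetuity with first payment D_8 = 7.13.
V_7 = D_8/(r−g) = 7.13/(0.1015−0.0382) = 112.6382
P₀ = V_7/(1+r)^7 = 112.6382/(1+0.1015)^7 = 57.2525

$57.25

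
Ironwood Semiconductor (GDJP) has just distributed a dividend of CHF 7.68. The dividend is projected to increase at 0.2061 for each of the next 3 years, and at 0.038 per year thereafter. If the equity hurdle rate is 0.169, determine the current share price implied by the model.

CHF 91.37

Two-stage DDM. Project D₁…D_3 at 0.2061, terminal growth 0.038, discount at r = 0.169.
D_1 = 9.2628
D_2 = 11.1719
D_3 = 13.4745
Terminal value at t=3: TV = D_4/(r−g) = 13.9865/(0.169−0.038) = 106.7670
P₀ = 9.2628/(1+0.169)^1 + 11.1719/(1+0.169)^2 + 13.4745/(1+0.169)^3 + 106.7670/(1+0.169)^3 = 91.3670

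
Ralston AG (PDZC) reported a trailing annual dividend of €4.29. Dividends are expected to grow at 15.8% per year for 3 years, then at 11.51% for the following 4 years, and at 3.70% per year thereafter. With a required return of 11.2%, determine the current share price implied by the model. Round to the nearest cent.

Three-stage DDM. Project D₁…D_7; terminal Gordon value at t=7 with g = 0.037; discount at r = 0.112.
D_1 = 4.9678
D_2 = 5.7527
D_3 = 6.6617
D_4 = 7.4284
D_5 = 8.2834
D_6 = 9.2369
D_7 = 10.3000
TV_7 = 10.6811/(0.112−0.037) = 142.4150
P₀ = Σ Dₜ/(1+r)ᵗ + TV_7/(1+r)^7 = 101.2152

€101.22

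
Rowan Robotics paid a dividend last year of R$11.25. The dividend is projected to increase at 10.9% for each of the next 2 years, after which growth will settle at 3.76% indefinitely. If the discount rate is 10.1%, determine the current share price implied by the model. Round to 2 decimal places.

Two-stage DDM. Project D₁…D_2 at 0.109, terminal growth 0.0376, discount at r = 0.101.
D_1 = 12.4763
D_2 = 13.8362
Terminal value at t=2: TV = D_3/(r−g) = 14.3564/(0.101−0.0376) = 226.4417
P₀ = 12.4763/(1+0.101)^1 + 13.8362/(1+0.101)^2 + 226.4417/(1+0.101)^2 = 209.5479

R$209.55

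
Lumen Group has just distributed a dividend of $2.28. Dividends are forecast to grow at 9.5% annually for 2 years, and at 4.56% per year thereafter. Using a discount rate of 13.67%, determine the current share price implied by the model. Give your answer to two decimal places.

$28.60

Two-stage DDM. Project D₁…D_2 at 0.095, terminal growth 0.0456, discount at r = 0.1367.
D_1 = 2.4966
D_2 = 2.7338
Terminal value at t=2: TV = D_3/(r−g) = 2.8584/(0.1367−0.0456) = 31.3769
P₀ = 2.4966/(1+0.1367)^1 + 2.7338/(1+0.1367)^2 + 31.3769/(1+0.1367)^2 = 28.5960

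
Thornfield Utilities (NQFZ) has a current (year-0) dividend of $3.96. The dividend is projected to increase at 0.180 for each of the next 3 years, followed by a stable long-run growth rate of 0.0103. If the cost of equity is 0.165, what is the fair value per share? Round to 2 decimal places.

$39.06

Two-stage DDM. Project D₁…D_3 at 0.18, terminal growth 0.0103, discount at r = 0.165.
D_1 = 4.6728
D_2 = 5.5139
D_3 = 6.5064
Terminal value at t=3: TV = D_4/(r−g) = 6.5734/(0.165−0.0103) = 42.4914
P₀ = 4.6728/(1+0.165)^1 + 5.5139/(1+0.165)^2 + 6.5064/(1+0.165)^3 + 42.4914/(1+0.165)^3 = 39.0620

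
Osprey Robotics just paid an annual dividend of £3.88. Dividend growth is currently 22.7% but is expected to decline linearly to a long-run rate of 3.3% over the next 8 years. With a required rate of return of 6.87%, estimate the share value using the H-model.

£196.61

H-model: P₀ = D₀[(1+g_L) + H(g_S−g_L)]/(r−g_L), with H = 8/2 = 4.
P₀ = 3.88 × [(1+0.033) + 4×(0.227−0.033)] / (0.0687−0.033)
   = 3.88 × 1.8090 / 0.0357 = 196.6084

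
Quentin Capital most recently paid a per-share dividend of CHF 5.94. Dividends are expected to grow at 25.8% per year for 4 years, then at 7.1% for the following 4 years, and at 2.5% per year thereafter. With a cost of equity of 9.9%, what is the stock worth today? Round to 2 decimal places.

CHF 199.35

Three-stage DDM. Project D₁…D_8; terminal Gordon value at t=8 with g = 0.025; discount at r = 0.099.
D_1 = 7.4725
D_2 = 9.4004
D_3 = 11.8257
D_4 = 14.8768
D_5 = 15.9330
D_6 = 17.0643
D_7 = 18.2758
D_8 = 19.5734
TV_8 = 20.0628/(0.099−0.025) = 271.1184
P₀ = Σ Dₜ/(1+r)ᵗ + TV_8/(1+r)^8 = 199.3515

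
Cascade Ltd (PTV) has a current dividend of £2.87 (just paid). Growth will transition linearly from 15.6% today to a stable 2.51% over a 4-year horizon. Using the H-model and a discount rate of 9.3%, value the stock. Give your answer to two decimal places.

H-model: P₀ = D₀[(1+g_L) + H(g_S−g_L)]/(r−g_L), with H = 4/2 = 2.
P₀ = 2.87 × [(1+0.0251) + 2×(0.156−0.0251)] / (0.093−0.0251)
   = 2.87 × 1.2869 / 0.0679 = 54.3947

£54.39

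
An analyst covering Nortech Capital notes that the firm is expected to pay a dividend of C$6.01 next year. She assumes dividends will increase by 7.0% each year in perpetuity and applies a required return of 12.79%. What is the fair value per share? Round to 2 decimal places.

C$103.80

Gordon growth model: P₀ = D₁/(r − g), with D₁ = 6.01 given directly.
P₀ = 6.0100 / (0.1279 − 0.07) = 6.0100 / 0.0579 = 103.7997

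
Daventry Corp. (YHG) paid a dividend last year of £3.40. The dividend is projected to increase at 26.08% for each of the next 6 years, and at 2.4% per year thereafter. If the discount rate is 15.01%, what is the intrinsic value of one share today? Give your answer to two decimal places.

Two-stage DDM. Project D₁…D_6 at 0.2608, terminal growth 0.024, discount at r = 0.1501.
D_1 = 4.2867
D_2 = 5.4047
D_3 = 6.8142
D_4 = 8.5914
D_5 = 10.8320
D_6 = 13.6570
Terminal value at t=6: TV = D_7/(r−g) = 13.9848/(0.1501−0.024) = 110.9024
P₀ = 4.2867/(1+0.1501)^1 + 5.4047/(1+0.1501)^2 + 6.8142/(1+0.1501)^3 + 8.5914/(1+0.1501)^4 + 10.8320/(1+0.1501)^5 + 13.6570/(1+0.1501)^6 + 110.9024/(1+0.1501)^6 = 76.4085

£76.41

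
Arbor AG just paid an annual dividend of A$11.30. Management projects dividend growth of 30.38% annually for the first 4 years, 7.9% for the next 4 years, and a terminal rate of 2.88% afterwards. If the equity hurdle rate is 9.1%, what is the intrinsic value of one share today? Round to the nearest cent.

A$526.37

Three-stage DDM. Project D₁…D_8; terminal Gordon value at t=8 with g = 0.0288; discount at r = 0.091.
D_1 = 14.7329
D_2 = 19.2088
D_3 = 25.0444
D_4 = 32.6529
D_5 = 35.2325
D_6 = 38.0159
D_7 = 41.0192
D_8 = 44.2597
TV_8 = 45.5343/(0.091−0.0288) = 732.0634
P₀ = Σ Dₜ/(1+r)ᵗ + TV_8/(1+r)^8 = 526.3705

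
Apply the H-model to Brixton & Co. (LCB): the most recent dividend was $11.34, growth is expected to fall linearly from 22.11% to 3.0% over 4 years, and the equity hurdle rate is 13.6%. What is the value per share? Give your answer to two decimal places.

$151.08

H-model: P₀ = D₀[(1+g_L) + H(g_S−g_L)]/(r−g_L), with H = 4/2 = 2.
P₀ = 11.34 × [(1+0.03) + 2×(0.2211−0.03)] / (0.136−0.03)
   = 11.34 × 1.4122 / 0.106 = 151.0788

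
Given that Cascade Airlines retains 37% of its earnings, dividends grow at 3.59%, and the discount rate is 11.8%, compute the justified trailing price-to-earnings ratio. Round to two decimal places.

Payout ratio b = 1 − 0.37 = 0.63.
Justified trailing P/E = b(1+g)/(r−g) = 0.63×(1+0.0359)/(0.118−0.0359) = 7.9490

7.95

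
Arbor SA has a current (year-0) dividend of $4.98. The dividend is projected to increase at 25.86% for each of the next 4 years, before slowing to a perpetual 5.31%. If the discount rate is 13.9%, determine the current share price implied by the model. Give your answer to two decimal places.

$116.75

Two-stage DDM. Project D₁…D_4 at 0.2586, terminal growth 0.0531, discount at r = 0.139.
D_1 = 6.2678
D_2 = 7.8887
D_3 = 9.9287
D_4 = 12.4963
Terminal value at t=4: TV = D_5/(r−g) = 13.1598/(0.139−0.0531) = 153.1993
P₀ = 6.2678/(1+0.139)^1 + 7.8887/(1+0.139)^2 + 9.9287/(1+0.139)^3 + 12.4963/(1+0.139)^4 + 153.1993/(1+0.139)^4 = 116.7530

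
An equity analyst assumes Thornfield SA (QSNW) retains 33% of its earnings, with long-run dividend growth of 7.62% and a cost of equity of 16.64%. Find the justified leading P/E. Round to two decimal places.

7.43

Payout ratio b = 1 − 0.33 = 0.67.
Justified leading P/E = b/(r−g) = 0.67/(0.1664−0.0762) = 7.4279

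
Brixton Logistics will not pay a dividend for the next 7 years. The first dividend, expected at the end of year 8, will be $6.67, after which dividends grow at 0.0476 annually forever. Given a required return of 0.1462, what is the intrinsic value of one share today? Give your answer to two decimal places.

Deferred-dividend DDM. At t=7 the remaining stream is a growing perpetuity with first payment D_8 = 6.67.
V_7 = D_8/(r−g) = 6.67/(0.1462−0.0476) = 67.6471
P₀ = V_7/(1+r)^7 = 67.6471/(1+0.1462)^7 = 26.0271

$26.03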